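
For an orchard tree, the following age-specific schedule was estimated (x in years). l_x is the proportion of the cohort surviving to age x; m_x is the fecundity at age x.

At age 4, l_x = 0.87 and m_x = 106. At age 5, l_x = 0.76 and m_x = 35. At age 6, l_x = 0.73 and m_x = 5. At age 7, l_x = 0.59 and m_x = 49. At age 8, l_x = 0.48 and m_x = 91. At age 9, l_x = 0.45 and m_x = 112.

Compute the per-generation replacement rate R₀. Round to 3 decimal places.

R₀ = Σ l_x m_x:
  age 4: 0.87 × 106 = 92.2200
  age 5: 0.76 × 35 = 26.6000
  age 6: 0.73 × 5 = 3.6500
  age 7: 0.59 × 49 = 28.9100
  age 8: 0.48 × 91 = 43.6800
  age 9: 0.45 × 112 = 50.4000
R₀ = 92.2200 + 26.6000 + 3.6500 + 28.9100 + 43.6800 + 50.4000 = 245.4600

245.460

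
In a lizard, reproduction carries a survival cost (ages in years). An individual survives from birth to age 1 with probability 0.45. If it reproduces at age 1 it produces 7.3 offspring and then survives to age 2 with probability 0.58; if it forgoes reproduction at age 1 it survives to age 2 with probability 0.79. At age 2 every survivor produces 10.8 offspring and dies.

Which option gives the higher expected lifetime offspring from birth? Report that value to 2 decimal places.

6.10

breed at age 1: R₀ = 0.45 × (7.3 + 0.58 × 10.8) = 0.45 × 13.5640 = 6.1038
delay to age 2: R₀ = 0.45 × (0.79 × 10.8) = 0.45 × 8.5320 = 3.8394
Higher: breed at age 1 (6.1038).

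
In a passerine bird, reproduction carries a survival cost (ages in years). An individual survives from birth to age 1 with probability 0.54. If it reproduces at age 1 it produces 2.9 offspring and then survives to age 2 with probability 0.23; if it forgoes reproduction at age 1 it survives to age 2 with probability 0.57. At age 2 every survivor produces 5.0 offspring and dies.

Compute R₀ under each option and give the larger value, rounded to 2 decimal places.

2.19

breed at age 1: R₀ = 0.54 × (2.9 + 0.23 × 5.0) = 0.54 × 4.0500 = 2.1870
delay to age 2: R₀ = 0.54 × (0.57 × 5.0) = 0.54 × 2.8500 = 1.5390
Higher: breed at age 1 (2.1870).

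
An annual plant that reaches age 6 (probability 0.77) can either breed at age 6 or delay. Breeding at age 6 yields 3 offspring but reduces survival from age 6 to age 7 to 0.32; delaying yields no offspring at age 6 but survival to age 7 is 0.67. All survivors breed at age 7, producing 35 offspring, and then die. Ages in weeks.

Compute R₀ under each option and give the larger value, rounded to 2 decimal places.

18.06

breed at age 6: R₀ = 0.77 × (3 + 0.32 × 35) = 0.77 × 14.2000 = 10.9340
delay to age 7: R₀ = 0.77 × (0.67 × 35) = 0.77 × 23.4500 = 18.0565
Higher: delay to age 7 (18.0565).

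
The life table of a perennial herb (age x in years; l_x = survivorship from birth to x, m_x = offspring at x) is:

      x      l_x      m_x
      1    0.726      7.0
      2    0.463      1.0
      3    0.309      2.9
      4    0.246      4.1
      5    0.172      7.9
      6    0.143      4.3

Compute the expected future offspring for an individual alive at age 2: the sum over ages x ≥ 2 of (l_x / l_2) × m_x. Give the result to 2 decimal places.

9.38

l_2 = 0.463. Conditional survival from age 2 to x is l_x / l_2.
  x=2: (0.463/0.463) × 1.0 = 1.0000
  x=3: (0.309/0.463) × 2.9 = 1.9354
  x=4: (0.246/0.463) × 4.1 = 2.1784
  x=5: (0.172/0.463) × 7.9 = 2.9348
  x=6: (0.143/0.463) × 4.3 = 1.3281
Sum = 1.0000 + 1.9354 + 2.1784 + 2.9348 + 1.3281 = 9.3767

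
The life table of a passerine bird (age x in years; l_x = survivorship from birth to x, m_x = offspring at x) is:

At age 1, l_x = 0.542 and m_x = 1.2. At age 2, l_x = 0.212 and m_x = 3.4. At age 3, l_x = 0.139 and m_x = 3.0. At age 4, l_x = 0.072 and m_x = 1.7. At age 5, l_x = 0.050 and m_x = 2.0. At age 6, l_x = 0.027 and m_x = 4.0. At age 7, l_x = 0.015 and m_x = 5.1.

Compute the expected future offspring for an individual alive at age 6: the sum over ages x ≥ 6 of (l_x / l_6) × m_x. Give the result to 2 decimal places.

l_6 = 0.027. Conditional survival from age 6 to x is l_x / l_6.
  x=6: (0.027/0.027) × 4.0 = 4.0000
  x=7: (0.015/0.027) × 5.1 = 2.8333
Sum = 4.0000 + 2.8333 = 6.8333

6.83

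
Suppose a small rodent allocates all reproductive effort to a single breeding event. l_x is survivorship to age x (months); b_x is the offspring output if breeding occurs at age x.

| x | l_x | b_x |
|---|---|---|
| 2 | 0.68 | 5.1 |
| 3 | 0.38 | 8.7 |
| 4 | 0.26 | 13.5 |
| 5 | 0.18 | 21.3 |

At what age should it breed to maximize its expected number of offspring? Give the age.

5

Expected offspring if breeding at age x = l_x × b_x:
  age 2: 0.68 × 5.1 = 3.468
  age 3: 0.38 × 8.7 = 3.306
  age 4: 0.26 × 13.5 = 3.510
  age 5: 0.18 × 21.3 = 3.834
Maximum at age 5 (3.834).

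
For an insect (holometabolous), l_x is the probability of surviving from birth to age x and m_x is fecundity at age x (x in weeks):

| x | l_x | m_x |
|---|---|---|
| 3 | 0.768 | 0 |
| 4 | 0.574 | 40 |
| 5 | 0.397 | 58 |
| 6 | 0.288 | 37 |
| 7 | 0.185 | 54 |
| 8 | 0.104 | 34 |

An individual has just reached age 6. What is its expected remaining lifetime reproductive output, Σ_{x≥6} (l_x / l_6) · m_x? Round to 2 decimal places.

l_6 = 0.288. Conditional survival from age 6 to x is l_x / l_6.
  x=6: (0.288/0.288) × 37 = 37.0000
  x=7: (0.185/0.288) × 54 = 34.6875
  x=8: (0.104/0.288) × 34 = 12.2778
Sum = 37.0000 + 34.6875 + 12.2778 = 83.9653

83.97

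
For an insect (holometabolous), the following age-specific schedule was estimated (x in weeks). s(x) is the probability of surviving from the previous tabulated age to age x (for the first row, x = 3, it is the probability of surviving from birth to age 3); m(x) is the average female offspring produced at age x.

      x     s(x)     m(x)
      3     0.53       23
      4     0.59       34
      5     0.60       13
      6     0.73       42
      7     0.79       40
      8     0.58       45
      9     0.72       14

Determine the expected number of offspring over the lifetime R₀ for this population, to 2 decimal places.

Survivorship from birth: l_x = s_3·s_4·…·s_x.
  l_3 = 0.53000
  l_4 = 0.31270
  l_5 = 0.18762
  l_6 = 0.13696
  l_7 = 0.10820
  l_8 = 0.06276
  l_9 = 0.04518
R₀ = Σ l_x m(x):
  age 3: 0.53000 × 23 = 12.1900
  age 4: 0.31270 × 34 = 10.6318
  age 5: 0.18762 × 13 = 2.4391
  age 6: 0.13696 × 42 = 5.7523
  age 7: 0.10820 × 40 = 4.3280
  age 8: 0.06276 × 45 = 2.8242
  age 9: 0.04518 × 14 = 0.6325
R₀ = 12.1900 + 10.6318 + 2.4391 + 5.7523 + 4.3280 + 2.8242 + 0.6325 = 38.7979

38.80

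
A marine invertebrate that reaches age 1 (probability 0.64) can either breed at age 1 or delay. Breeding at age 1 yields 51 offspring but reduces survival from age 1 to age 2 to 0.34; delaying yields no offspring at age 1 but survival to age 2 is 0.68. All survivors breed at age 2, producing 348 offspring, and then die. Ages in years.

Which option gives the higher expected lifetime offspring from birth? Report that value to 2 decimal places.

151.45

breed at age 1: R₀ = 0.64 × (51 + 0.34 × 348) = 0.64 × 169.3200 = 108.3648
delay to age 2: R₀ = 0.64 × (0.68 × 348) = 0.64 × 236.6400 = 151.4496
Higher: delay to age 2 (151.4496).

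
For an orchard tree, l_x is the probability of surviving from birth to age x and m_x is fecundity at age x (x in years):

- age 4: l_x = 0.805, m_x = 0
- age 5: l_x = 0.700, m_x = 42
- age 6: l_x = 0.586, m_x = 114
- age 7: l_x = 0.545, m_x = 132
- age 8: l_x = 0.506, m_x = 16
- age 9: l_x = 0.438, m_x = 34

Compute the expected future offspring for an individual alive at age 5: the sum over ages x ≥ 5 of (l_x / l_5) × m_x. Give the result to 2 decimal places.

l_5 = 0.700. Conditional survival from age 5 to x is l_x / l_5.
  x=5: (0.700/0.700) × 42 = 42.0000
  x=6: (0.586/0.700) × 114 = 95.4343
  x=7: (0.545/0.700) × 132 = 102.7714
  x=8: (0.506/0.700) × 16 = 11.5657
  x=9: (0.438/0.700) × 34 = 21.2743
Sum = 42.0000 + 95.4343 + 102.7714 + 11.5657 + 21.2743 = 273.0457

273.05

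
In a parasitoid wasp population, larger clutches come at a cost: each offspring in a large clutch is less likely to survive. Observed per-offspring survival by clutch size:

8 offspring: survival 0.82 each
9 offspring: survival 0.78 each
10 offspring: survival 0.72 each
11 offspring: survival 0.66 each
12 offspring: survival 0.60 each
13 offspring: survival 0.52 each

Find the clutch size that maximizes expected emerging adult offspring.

Expected emerging adult offspring = c × s(c):
  c=8: 8 × 0.82 = 6.560
  c=9: 9 × 0.78 = 7.020
  c=10: 10 × 0.72 = 7.200
  c=11: 11 × 0.66 = 7.260
  c=12: 12 × 0.60 = 7.200
  c=13: 13 × 0.52 = 6.760
Maximum at c = 11 (7.260 emerging adult offspring).

11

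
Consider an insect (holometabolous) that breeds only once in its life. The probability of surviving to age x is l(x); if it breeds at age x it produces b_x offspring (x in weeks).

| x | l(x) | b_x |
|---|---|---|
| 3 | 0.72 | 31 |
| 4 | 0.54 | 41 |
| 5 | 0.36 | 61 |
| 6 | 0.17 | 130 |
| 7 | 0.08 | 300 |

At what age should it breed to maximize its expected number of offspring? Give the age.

Expected offspring if breeding at age x = l(x) × b_x:
  age 3: 0.72 × 31 = 22.320
  age 4: 0.54 × 41 = 22.140
  age 5: 0.36 × 61 = 21.960
  age 6: 0.17 × 130 = 22.100
  age 7: 0.08 × 300 = 24.000
Maximum at age 7 (24.000).

7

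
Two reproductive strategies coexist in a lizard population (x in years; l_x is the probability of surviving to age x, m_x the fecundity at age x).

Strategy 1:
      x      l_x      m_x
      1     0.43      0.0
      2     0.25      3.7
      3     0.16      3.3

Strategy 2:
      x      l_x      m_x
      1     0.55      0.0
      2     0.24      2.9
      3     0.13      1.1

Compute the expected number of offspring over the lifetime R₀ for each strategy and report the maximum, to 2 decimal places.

Strategy 1: R₀ = 0.43×0.0 + 0.25×3.7 + 0.16×3.3 = 1.4530
Strategy 2: R₀ = 0.55×0.0 + 0.24×2.9 + 0.13×1.1 = 0.8390
Highest R₀: strategy 1 with 1.4530.

1.45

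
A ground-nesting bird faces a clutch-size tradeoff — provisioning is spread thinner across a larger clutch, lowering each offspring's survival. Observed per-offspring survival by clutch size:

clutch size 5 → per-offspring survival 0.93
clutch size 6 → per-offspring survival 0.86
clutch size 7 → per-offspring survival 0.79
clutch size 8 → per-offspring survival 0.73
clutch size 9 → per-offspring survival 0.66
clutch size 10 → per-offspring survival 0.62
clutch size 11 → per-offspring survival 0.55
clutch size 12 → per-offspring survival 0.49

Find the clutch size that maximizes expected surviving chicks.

Expected surviving chicks = c × s(c):
  c=5: 5 × 0.93 = 4.650
  c=6: 6 × 0.86 = 5.160
  c=7: 7 × 0.79 = 5.530
  c=8: 8 × 0.73 = 5.840
  c=9: 9 × 0.66 = 5.940
  c=10: 10 × 0.62 = 6.200
  c=11: 11 × 0.55 = 6.050
  c=12: 12 × 0.49 = 5.880
Maximum at c = 10 (6.200 surviving chicks).

10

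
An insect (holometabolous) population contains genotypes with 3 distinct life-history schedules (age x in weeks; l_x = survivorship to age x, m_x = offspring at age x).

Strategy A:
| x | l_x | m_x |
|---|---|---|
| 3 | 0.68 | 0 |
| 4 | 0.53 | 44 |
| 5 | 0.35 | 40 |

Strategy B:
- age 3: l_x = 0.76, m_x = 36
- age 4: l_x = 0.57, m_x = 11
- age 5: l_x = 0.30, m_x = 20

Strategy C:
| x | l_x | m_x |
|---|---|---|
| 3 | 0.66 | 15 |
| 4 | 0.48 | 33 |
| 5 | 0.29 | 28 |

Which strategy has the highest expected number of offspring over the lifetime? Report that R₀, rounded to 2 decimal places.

39.63

Strategy A: R₀ = 0.68×0 + 0.53×44 + 0.35×40 = 37.3200
Strategy B: R₀ = 0.76×36 + 0.57×11 + 0.30×20 = 39.6300
Strategy C: R₀ = 0.66×15 + 0.48×33 + 0.29×28 = 33.8600
Highest R₀: strategy B with 39.6300.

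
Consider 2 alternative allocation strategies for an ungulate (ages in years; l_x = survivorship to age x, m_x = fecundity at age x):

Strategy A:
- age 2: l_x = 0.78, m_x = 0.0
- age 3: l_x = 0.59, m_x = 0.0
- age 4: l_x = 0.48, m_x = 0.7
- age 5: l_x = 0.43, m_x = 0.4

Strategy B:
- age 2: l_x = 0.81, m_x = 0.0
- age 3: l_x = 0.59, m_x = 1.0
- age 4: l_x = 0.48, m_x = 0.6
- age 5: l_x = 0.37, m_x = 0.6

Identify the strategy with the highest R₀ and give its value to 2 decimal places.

1.10

Strategy A: R₀ = 0.78×0.0 + 0.59×0.0 + 0.48×0.7 + 0.43×0.4 = 0.5080
Strategy B: R₀ = 0.81×0.0 + 0.59×1.0 + 0.48×0.6 + 0.37×0.6 = 1.1000
Highest R₀: strategy B with 1.1000.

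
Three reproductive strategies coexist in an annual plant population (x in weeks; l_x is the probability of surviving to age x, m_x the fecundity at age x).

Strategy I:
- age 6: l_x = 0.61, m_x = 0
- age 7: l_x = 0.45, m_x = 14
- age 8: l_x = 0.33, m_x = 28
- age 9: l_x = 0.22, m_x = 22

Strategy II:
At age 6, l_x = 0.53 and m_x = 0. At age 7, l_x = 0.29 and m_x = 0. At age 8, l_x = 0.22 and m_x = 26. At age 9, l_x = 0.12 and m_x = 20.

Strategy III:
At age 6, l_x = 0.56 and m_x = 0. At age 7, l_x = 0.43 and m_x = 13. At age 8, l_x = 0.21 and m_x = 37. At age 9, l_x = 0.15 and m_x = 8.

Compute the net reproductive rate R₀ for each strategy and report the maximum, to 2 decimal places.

20.38

Strategy I: R₀ = 0.61×0 + 0.45×14 + 0.33×28 + 0.22×22 = 20.3800
Strategy II: R₀ = 0.53×0 + 0.29×0 + 0.22×26 + 0.12×20 = 8.1200
Strategy III: R₀ = 0.56×0 + 0.43×13 + 0.21×37 + 0.15×8 = 14.5600
Highest R₀: strategy I with 20.3800.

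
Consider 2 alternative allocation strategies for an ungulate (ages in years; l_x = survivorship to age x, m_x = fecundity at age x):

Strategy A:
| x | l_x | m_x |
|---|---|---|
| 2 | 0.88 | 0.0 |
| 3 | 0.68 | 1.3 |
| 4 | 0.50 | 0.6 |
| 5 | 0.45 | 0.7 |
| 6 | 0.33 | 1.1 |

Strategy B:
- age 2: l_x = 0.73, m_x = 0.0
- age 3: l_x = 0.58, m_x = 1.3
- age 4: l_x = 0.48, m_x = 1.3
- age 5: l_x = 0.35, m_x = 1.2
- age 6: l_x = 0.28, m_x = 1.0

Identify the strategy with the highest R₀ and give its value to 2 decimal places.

Strategy A: R₀ = 0.88×0.0 + 0.68×1.3 + 0.50×0.6 + 0.45×0.7 + 0.33×1.1 = 1.8620
Strategy B: R₀ = 0.73×0.0 + 0.58×1.3 + 0.48×1.3 + 0.35×1.2 + 0.28×1.0 = 2.0780
Highest R₀: strategy B with 2.0780.

2.08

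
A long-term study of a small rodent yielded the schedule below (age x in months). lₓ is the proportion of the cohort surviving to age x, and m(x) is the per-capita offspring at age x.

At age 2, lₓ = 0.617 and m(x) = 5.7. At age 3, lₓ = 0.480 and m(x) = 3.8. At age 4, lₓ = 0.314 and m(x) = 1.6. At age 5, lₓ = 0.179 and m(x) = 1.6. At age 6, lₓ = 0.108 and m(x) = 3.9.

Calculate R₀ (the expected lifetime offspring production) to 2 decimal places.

R₀ = Σ lₓ m(x):
  age 2: 0.617 × 5.7 = 3.5169
  age 3: 0.480 × 3.8 = 1.8240
  age 4: 0.314 × 1.6 = 0.5024
  age 5: 0.179 × 1.6 = 0.2864
  age 6: 0.108 × 3.9 = 0.4212
R₀ = 3.5169 + 1.8240 + 0.5024 + 0.2864 + 0.4212 = 6.5509

6.55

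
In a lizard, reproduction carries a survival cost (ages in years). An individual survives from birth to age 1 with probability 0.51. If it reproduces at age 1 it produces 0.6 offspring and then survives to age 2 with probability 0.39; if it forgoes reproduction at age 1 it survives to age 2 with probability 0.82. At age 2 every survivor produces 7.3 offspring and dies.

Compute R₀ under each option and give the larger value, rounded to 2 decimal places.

breed at age 1: R₀ = 0.51 × (0.6 + 0.39 × 7.3) = 0.51 × 3.4470 = 1.7580
delay to age 2: R₀ = 0.51 × (0.82 × 7.3) = 0.51 × 5.9860 = 3.0529
Higher: delay to age 2 (3.0529).

3.05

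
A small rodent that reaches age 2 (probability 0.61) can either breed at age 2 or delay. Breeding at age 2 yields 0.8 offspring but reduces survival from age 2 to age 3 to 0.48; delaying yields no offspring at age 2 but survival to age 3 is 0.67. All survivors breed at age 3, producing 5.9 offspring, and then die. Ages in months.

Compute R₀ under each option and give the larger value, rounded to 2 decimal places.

breed at age 2: R₀ = 0.61 × (0.8 + 0.48 × 5.9) = 0.61 × 3.6320 = 2.2155
delay to age 3: R₀ = 0.61 × (0.67 × 5.9) = 0.61 × 3.9530 = 2.4113
Higher: delay to age 3 (2.4113).

2.41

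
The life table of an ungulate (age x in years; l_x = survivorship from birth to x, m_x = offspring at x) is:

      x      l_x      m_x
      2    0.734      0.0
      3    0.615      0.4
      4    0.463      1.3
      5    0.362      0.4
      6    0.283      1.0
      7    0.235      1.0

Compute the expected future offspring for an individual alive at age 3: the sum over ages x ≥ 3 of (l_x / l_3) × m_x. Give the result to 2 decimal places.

2.46

l_3 = 0.615. Conditional survival from age 3 to x is l_x / l_3.
  x=3: (0.615/0.615) × 0.4 = 0.4000
  x=4: (0.463/0.615) × 1.3 = 0.9787
  x=5: (0.362/0.615) × 0.4 = 0.2354
  x=6: (0.283/0.615) × 1.0 = 0.4602
  x=7: (0.235/0.615) × 1.0 = 0.3821
Sum = 0.4000 + 0.9787 + 0.2354 + 0.4602 + 0.3821 = 2.4564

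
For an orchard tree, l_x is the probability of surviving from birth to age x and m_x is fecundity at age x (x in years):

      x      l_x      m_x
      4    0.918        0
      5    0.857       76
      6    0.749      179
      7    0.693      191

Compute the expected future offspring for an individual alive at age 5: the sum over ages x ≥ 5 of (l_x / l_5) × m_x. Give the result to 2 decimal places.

386.89

l_5 = 0.857. Conditional survival from age 5 to x is l_x / l_5.
  x=5: (0.857/0.857) × 76 = 76.0000
  x=6: (0.749/0.857) × 179 = 156.4422
  x=7: (0.693/0.857) × 191 = 154.4492
Sum = 76.0000 + 156.4422 + 154.4492 = 386.8915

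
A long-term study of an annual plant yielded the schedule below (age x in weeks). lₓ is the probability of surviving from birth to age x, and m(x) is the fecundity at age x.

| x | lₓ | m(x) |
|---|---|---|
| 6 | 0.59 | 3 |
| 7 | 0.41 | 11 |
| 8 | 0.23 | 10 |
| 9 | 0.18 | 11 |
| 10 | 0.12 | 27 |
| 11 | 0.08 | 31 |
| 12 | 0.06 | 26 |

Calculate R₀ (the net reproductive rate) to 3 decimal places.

17.840

R₀ = Σ lₓ m(x):
  age 6: 0.59 × 3 = 1.7700
  age 7: 0.41 × 11 = 4.5100
  age 8: 0.23 × 10 = 2.3000
  age 9: 0.18 × 11 = 1.9800
  age 10: 0.12 × 27 = 3.2400
  age 11: 0.08 × 31 = 2.4800
  age 12: 0.06 × 26 = 1.5600
R₀ = 1.7700 + 4.5100 + 2.3000 + 1.9800 + 3.2400 + 2.4800 + 1.5600 = 17.8400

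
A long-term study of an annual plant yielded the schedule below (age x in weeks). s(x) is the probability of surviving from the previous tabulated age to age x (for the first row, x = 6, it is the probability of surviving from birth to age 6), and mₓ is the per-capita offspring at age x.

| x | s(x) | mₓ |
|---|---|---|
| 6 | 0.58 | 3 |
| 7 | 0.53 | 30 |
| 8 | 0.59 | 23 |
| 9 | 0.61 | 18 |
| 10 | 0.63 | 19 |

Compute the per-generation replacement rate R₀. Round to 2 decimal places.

18.45

Survivorship from birth: l_x = s_6·s_7·…·s_x.
  l_6 = 0.58000
  l_7 = 0.30740
  l_8 = 0.18137
  l_9 = 0.11063
  l_10 = 0.06970
R₀ = Σ l_x mₓ:
  age 6: 0.58000 × 3 = 1.7400
  age 7: 0.30740 × 30 = 9.2220
  age 8: 0.18137 × 23 = 4.1715
  age 9: 0.11063 × 18 = 1.9913
  age 10: 0.06970 × 19 = 1.3243
R₀ = 1.7400 + 9.2220 + 4.1715 + 1.9913 + 1.3243 = 18.4491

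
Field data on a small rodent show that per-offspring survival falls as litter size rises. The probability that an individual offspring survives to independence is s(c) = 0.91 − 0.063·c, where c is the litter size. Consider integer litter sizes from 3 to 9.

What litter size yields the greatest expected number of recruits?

Expected recruits = c × s(c):
  c=3: 3 × 0.721 = 2.163
  c=4: 4 × 0.658 = 2.632
  c=5: 5 × 0.595 = 2.975
  c=6: 6 × 0.532 = 3.192
  c=7: 7 × 0.469 = 3.283
  c=8: 8 × 0.406 = 3.248
  c=9: 9 × 0.343 = 3.087
Maximum at c = 7 (3.283 recruits).

7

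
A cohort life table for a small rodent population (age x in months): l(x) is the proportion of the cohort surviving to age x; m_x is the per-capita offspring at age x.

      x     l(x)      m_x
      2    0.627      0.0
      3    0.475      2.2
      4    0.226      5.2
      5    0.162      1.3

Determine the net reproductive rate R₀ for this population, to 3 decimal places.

R₀ = Σ l(x) m_x:
  age 2: 0.627 × 0.0 = 0.0000
  age 3: 0.475 × 2.2 = 1.0450
  age 4: 0.226 × 5.2 = 1.1752
  age 5: 0.162 × 1.3 = 0.2106
R₀ = 0.0000 + 1.0450 + 1.1752 + 0.2106 = 2.4308

2.431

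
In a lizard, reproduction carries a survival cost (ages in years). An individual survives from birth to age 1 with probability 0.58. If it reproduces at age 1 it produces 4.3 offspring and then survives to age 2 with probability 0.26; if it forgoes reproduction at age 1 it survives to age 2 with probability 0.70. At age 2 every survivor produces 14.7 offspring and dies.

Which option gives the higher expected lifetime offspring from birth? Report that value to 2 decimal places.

5.97

breed at age 1: R₀ = 0.58 × (4.3 + 0.26 × 14.7) = 0.58 × 8.1220 = 4.7108
delay to age 2: R₀ = 0.58 × (0.70 × 14.7) = 0.58 × 10.2900 = 5.9682
Higher: delay to age 2 (5.9682).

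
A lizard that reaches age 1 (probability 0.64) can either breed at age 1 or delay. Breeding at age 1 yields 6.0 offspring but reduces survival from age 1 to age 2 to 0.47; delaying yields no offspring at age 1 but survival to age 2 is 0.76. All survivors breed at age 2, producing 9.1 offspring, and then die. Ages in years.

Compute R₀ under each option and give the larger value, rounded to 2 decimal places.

6.58

breed at age 1: R₀ = 0.64 × (6.0 + 0.47 × 9.1) = 0.64 × 10.2770 = 6.5773
delay to age 2: R₀ = 0.64 × (0.76 × 9.1) = 0.64 × 6.9160 = 4.4262
Higher: breed at age 1 (6.5773).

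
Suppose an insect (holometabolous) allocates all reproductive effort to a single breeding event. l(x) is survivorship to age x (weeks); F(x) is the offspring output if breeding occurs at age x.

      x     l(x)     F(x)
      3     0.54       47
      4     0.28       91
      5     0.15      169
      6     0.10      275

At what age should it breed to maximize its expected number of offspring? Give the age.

6

Expected offspring if breeding at age x = l(x) × F(x):
  age 3: 0.54 × 47 = 25.380
  age 4: 0.28 × 91 = 25.480
  age 5: 0.15 × 169 = 25.350
  age 6: 0.10 × 275 = 27.500
Maximum at age 6 (27.500).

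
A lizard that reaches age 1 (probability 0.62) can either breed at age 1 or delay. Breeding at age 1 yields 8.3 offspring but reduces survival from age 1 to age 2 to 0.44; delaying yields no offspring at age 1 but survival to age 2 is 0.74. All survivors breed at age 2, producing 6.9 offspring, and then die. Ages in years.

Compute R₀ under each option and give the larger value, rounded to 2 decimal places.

breed at age 1: R₀ = 0.62 × (8.3 + 0.44 × 6.9) = 0.62 × 11.3360 = 7.0283
delay to age 2: R₀ = 0.62 × (0.74 × 6.9) = 0.62 × 5.1060 = 3.1657
Higher: breed at age 1 (7.0283).

7.03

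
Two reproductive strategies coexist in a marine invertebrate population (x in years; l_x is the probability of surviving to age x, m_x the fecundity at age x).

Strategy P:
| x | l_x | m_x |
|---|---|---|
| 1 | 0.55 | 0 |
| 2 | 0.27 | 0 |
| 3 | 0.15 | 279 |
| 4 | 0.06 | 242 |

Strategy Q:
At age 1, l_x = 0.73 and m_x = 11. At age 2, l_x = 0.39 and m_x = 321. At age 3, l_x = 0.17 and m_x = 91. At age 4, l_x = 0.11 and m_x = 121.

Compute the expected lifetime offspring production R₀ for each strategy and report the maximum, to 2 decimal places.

162.00

Strategy P: R₀ = 0.55×0 + 0.27×0 + 0.15×279 + 0.06×242 = 56.3700
Strategy Q: R₀ = 0.73×11 + 0.39×321 + 0.17×91 + 0.11×121 = 162.0000
Highest R₀: strategy Q with 162.0000.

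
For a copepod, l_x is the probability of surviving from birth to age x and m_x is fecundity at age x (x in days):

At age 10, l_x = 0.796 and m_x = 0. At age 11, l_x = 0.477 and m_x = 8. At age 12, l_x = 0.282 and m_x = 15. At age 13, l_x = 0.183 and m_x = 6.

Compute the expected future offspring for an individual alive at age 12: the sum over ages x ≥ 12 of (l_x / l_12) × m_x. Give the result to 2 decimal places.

l_12 = 0.282. Conditional survival from age 12 to x is l_x / l_12.
  x=12: (0.282/0.282) × 15 = 15.0000
  x=13: (0.183/0.282) × 6 = 3.8936
Sum = 15.0000 + 3.8936 = 18.8936

18.89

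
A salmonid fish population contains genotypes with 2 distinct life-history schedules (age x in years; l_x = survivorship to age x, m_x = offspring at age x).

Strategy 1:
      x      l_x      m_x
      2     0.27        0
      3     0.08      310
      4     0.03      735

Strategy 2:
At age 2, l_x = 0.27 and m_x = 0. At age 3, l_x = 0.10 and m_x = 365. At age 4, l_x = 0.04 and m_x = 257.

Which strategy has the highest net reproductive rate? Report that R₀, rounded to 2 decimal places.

Strategy 1: R₀ = 0.27×0 + 0.08×310 + 0.03×735 = 46.8500
Strategy 2: R₀ = 0.27×0 + 0.10×365 + 0.04×257 = 46.7800
Highest R₀: strategy 1 with 46.8500.

46.85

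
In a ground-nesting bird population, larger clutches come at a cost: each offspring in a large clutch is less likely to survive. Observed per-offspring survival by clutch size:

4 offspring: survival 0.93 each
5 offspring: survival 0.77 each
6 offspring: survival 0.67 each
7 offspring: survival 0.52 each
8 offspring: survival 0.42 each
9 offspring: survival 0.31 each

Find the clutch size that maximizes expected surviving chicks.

Expected surviving chicks = c × s(c):
  c=4: 4 × 0.93 = 3.720
  c=5: 5 × 0.77 = 3.850
  c=6: 6 × 0.67 = 4.020
  c=7: 7 × 0.52 = 3.640
  c=8: 8 × 0.42 = 3.360
  c=9: 9 × 0.31 = 2.790
Maximum at c = 6 (4.020 surviving chicks).

6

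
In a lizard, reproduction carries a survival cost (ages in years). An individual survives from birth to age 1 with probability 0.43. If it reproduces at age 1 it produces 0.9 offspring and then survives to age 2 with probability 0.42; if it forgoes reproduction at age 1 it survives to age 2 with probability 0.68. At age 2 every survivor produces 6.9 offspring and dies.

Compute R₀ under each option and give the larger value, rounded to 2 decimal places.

breed at age 1: R₀ = 0.43 × (0.9 + 0.42 × 6.9) = 0.43 × 3.7980 = 1.6331
delay to age 2: R₀ = 0.43 × (0.68 × 6.9) = 0.43 × 4.6920 = 2.0176
Higher: delay to age 2 (2.0176).

2.02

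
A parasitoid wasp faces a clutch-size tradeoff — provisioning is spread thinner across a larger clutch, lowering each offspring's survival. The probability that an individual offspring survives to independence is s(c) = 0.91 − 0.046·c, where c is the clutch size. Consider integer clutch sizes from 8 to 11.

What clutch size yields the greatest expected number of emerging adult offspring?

10

Expected emerging adult offspring = c × s(c):
  c=8: 8 × 0.542 = 4.336
  c=9: 9 × 0.496 = 4.464
  c=10: 10 × 0.450 = 4.500
  c=11: 11 × 0.404 = 4.444
Maximum at c = 10 (4.500 emerging adult offspring).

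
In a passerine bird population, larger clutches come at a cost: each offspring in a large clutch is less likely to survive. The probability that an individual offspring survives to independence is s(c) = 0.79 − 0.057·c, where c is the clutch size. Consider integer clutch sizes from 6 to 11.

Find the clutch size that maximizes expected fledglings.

7

Expected fledglings = c × s(c):
  c=6: 6 × 0.448 = 2.688
  c=7: 7 × 0.391 = 2.737
  c=8: 8 × 0.334 = 2.672
  c=9: 9 × 0.277 = 2.493
  c=10: 10 × 0.220 = 2.200
  c=11: 11 × 0.163 = 1.793
Maximum at c = 7 (2.737 fledglings).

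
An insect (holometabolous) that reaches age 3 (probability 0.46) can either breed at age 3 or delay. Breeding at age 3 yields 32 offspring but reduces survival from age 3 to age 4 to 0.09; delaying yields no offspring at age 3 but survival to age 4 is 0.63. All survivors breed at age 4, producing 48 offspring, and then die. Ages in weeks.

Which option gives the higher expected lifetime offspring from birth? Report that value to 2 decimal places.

breed at age 3: R₀ = 0.46 × (32 + 0.09 × 48) = 0.46 × 36.3200 = 16.7072
delay to age 4: R₀ = 0.46 × (0.63 × 48) = 0.46 × 30.2400 = 13.9104
Higher: breed at age 3 (16.7072).

16.71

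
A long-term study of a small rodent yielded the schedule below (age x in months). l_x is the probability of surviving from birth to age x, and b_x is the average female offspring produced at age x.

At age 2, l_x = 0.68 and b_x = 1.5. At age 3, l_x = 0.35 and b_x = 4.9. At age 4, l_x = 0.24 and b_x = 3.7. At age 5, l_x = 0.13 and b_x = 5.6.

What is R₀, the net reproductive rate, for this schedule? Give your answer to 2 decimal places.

4.35

R₀ = Σ l_x b_x:
  age 2: 0.68 × 1.5 = 1.0200
  age 3: 0.35 × 4.9 = 1.7150
  age 4: 0.24 × 3.7 = 0.8880
  age 5: 0.13 × 5.6 = 0.7280
R₀ = 1.0200 + 1.7150 + 0.8880 + 0.7280 = 4.3510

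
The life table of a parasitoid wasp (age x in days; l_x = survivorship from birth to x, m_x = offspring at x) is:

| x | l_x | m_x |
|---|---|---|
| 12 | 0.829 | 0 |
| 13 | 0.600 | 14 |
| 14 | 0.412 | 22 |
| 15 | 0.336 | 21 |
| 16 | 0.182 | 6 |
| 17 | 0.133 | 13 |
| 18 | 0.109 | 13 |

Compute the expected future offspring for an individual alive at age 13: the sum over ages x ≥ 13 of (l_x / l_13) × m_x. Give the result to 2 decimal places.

l_13 = 0.600. Conditional survival from age 13 to x is l_x / l_13.
  x=13: (0.600/0.600) × 14 = 14.0000
  x=14: (0.412/0.600) × 22 = 15.1067
  x=15: (0.336/0.600) × 21 = 11.7600
  x=16: (0.182/0.600) × 6 = 1.8200
  x=17: (0.133/0.600) × 13 = 2.8817
  x=18: (0.109/0.600) × 13 = 2.3617
Sum = 14.0000 + 15.1067 + 11.7600 + 1.8200 + 2.8817 + 2.3617 = 47.9300

47.93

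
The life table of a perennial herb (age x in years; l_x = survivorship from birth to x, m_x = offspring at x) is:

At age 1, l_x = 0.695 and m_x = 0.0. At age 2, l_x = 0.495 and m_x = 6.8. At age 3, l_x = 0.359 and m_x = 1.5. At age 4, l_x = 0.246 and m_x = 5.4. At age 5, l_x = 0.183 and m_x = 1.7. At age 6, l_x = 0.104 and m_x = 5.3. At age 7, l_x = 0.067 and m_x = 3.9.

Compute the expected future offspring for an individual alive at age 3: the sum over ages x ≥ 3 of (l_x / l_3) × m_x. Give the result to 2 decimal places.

8.33

l_3 = 0.359. Conditional survival from age 3 to x is l_x / l_3.
  x=3: (0.359/0.359) × 1.5 = 1.5000
  x=4: (0.246/0.359) × 5.4 = 3.7003
  x=5: (0.183/0.359) × 1.7 = 0.8666
  x=6: (0.104/0.359) × 5.3 = 1.5354
  x=7: (0.067/0.359) × 3.9 = 0.7279
Sum = 1.5000 + 3.7003 + 0.8666 + 1.5354 + 0.7279 = 8.3301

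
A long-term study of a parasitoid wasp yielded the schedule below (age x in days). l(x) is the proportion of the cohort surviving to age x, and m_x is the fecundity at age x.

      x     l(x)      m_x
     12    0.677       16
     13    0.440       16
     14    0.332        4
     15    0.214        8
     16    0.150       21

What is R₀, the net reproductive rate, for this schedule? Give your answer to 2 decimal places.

24.06

R₀ = Σ l(x) m_x:
  age 12: 0.677 × 16 = 10.8320
  age 13: 0.440 × 16 = 7.0400
  age 14: 0.332 × 4 = 1.3280
  age 15: 0.214 × 8 = 1.7120
  age 16: 0.150 × 21 = 3.1500
R₀ = 10.8320 + 7.0400 + 1.3280 + 1.7120 + 3.1500 = 24.0620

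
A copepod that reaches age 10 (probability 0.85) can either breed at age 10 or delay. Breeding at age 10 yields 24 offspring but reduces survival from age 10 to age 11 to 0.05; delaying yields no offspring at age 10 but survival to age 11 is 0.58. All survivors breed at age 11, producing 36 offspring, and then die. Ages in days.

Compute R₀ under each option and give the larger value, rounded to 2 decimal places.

21.93

breed at age 10: R₀ = 0.85 × (24 + 0.05 × 36) = 0.85 × 25.8000 = 21.9300
delay to age 11: R₀ = 0.85 × (0.58 × 36) = 0.85 × 20.8800 = 17.7480
Higher: breed at age 10 (21.9300).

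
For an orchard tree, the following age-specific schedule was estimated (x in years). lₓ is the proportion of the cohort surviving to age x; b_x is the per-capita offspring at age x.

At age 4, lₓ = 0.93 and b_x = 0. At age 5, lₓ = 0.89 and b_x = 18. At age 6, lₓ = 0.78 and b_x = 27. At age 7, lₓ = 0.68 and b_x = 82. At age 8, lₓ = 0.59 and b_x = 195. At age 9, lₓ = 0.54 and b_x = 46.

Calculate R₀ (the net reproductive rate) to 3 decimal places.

232.730

R₀ = Σ lₓ b_x:
  age 4: 0.93 × 0 = 0.0000
  age 5: 0.89 × 18 = 16.0200
  age 6: 0.78 × 27 = 21.0600
  age 7: 0.68 × 82 = 55.7600
  age 8: 0.59 × 195 = 115.0500
  age 9: 0.54 × 46 = 24.8400
R₀ = 0.0000 + 16.0200 + 21.0600 + 55.7600 + 115.0500 + 24.8400 = 232.7300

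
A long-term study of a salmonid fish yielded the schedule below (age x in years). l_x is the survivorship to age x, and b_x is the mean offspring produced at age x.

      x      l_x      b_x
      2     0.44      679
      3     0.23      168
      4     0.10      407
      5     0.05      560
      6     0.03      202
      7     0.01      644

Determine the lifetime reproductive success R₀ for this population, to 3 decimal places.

418.600

R₀ = Σ l_x b_x:
  age 2: 0.44 × 679 = 298.7600
  age 3: 0.23 × 168 = 38.6400
  age 4: 0.10 × 407 = 40.7000
  age 5: 0.05 × 560 = 28.0000
  age 6: 0.03 × 202 = 6.0600
  age 7: 0.01 × 644 = 6.4400
R₀ = 298.7600 + 38.6400 + 40.7000 + 28.0000 + 6.0600 + 6.4400 = 418.6000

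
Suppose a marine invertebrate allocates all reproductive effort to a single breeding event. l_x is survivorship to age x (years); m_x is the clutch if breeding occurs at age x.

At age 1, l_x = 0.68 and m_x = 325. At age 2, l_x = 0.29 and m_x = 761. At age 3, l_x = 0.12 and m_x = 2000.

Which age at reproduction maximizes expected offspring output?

Expected offspring if breeding at age x = l_x × m_x:
  age 1: 0.68 × 325 = 221.000
  age 2: 0.29 × 761 = 220.690
  age 3: 0.12 × 2000 = 240.000
Maximum at age 3 (240.000).

3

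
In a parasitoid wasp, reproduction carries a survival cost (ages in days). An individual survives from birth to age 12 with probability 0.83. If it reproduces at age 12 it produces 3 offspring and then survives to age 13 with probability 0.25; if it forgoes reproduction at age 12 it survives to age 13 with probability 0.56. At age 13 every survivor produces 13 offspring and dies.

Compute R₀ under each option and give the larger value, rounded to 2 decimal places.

breed at age 12: R₀ = 0.83 × (3 + 0.25 × 13) = 0.83 × 6.2500 = 5.1875
delay to age 13: R₀ = 0.83 × (0.56 × 13) = 0.83 × 7.2800 = 6.0424
Higher: delay to age 13 (6.0424).

6.04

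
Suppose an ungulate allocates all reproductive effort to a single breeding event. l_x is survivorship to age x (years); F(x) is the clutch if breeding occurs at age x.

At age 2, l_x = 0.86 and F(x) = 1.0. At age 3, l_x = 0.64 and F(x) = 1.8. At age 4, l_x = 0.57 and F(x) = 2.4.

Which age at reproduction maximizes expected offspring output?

4

Expected offspring if breeding at age x = l_x × F(x):
  age 2: 0.86 × 1.0 = 0.860
  age 3: 0.64 × 1.8 = 1.152
  age 4: 0.57 × 2.4 = 1.368
Maximum at age 4 (1.368).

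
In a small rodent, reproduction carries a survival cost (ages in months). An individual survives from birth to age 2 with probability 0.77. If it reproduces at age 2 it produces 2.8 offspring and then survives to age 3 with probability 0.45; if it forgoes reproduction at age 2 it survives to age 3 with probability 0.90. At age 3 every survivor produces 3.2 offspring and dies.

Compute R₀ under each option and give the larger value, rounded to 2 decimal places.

breed at age 2: R₀ = 0.77 × (2.8 + 0.45 × 3.2) = 0.77 × 4.2400 = 3.2648
delay to age 3: R₀ = 0.77 × (0.90 × 3.2) = 0.77 × 2.8800 = 2.2176
Higher: breed at age 2 (3.2648).

3.26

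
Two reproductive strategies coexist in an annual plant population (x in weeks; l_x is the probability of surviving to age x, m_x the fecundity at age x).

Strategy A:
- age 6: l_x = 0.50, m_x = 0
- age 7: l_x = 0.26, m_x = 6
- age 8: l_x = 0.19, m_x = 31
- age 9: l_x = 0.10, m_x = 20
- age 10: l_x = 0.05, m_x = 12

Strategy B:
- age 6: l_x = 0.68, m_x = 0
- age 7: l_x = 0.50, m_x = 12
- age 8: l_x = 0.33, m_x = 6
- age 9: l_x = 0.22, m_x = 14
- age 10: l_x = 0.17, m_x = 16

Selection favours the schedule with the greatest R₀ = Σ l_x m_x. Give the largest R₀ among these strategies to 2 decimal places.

13.78

Strategy A: R₀ = 0.50×0 + 0.26×6 + 0.19×31 + 0.10×20 + 0.05×12 = 10.0500
Strategy B: R₀ = 0.68×0 + 0.50×12 + 0.33×6 + 0.22×14 + 0.17×16 = 13.7800
Highest R₀: strategy B with 13.7800.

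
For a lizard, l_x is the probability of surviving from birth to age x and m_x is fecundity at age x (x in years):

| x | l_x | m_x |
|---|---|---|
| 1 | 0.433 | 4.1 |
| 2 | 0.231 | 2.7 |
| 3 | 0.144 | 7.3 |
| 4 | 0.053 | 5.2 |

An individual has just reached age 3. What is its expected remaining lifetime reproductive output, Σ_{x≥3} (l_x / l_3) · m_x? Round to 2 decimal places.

l_3 = 0.144. Conditional survival from age 3 to x is l_x / l_3.
  x=3: (0.144/0.144) × 7.3 = 7.3000
  x=4: (0.053/0.144) × 5.2 = 1.9139
Sum = 7.3000 + 1.9139 = 9.2139

9.21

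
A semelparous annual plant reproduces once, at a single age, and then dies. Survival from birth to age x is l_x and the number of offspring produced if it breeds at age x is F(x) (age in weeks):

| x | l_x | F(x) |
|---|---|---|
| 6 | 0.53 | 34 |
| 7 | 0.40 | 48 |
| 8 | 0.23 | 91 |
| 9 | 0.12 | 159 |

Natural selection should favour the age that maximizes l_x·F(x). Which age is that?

8

Expected offspring if breeding at age x = l_x × F(x):
  age 6: 0.53 × 34 = 18.020
  age 7: 0.40 × 48 = 19.200
  age 8: 0.23 × 91 = 20.930
  age 9: 0.12 × 159 = 19.080
Maximum at age 8 (20.930).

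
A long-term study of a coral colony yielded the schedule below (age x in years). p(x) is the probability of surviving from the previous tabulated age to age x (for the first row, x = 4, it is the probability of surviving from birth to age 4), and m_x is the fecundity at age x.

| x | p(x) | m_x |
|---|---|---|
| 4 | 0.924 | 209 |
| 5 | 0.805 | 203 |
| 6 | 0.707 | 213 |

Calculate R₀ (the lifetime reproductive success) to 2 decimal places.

456.12

Survivorship from birth: l_x = p_4·p_5·…·p_x.
  l_4 = 0.92400
  l_5 = 0.74382
  l_6 = 0.52588
R₀ = Σ l_x m_x:
  age 4: 0.92400 × 209 = 193.1160
  age 5: 0.74382 × 203 = 150.9955
  age 6: 0.52588 × 213 = 112.0124
R₀ = 193.1160 + 150.9955 + 112.0124 = 456.1239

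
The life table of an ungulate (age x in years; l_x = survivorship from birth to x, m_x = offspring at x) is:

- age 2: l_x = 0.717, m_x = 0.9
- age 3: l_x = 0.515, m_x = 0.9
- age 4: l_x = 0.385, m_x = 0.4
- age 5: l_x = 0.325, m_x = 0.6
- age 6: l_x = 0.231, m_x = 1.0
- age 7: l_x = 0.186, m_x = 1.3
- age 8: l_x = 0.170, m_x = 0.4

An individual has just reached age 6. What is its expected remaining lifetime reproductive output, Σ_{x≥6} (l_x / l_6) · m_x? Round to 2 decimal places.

l_6 = 0.231. Conditional survival from age 6 to x is l_x / l_6.
  x=6: (0.231/0.231) × 1.0 = 1.0000
  x=7: (0.186/0.231) × 1.3 = 1.0468
  x=8: (0.170/0.231) × 0.4 = 0.2944
Sum = 1.0000 + 1.0468 + 0.2944 = 2.3411

2.34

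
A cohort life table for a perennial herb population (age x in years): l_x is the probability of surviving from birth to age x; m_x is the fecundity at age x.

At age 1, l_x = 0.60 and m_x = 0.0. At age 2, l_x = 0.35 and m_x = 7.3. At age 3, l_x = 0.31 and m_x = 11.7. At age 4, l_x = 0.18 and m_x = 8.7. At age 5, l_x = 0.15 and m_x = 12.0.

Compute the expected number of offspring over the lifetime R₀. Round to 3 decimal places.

R₀ = Σ l_x m_x:
  age 1: 0.60 × 0.0 = 0.0000
  age 2: 0.35 × 7.3 = 2.5550
  age 3: 0.31 × 11.7 = 3.6270
  age 4: 0.18 × 8.7 = 1.5660
  age 5: 0.15 × 12.0 = 1.8000
R₀ = 0.0000 + 2.5550 + 3.6270 + 1.5660 + 1.8000 = 9.5480

9.548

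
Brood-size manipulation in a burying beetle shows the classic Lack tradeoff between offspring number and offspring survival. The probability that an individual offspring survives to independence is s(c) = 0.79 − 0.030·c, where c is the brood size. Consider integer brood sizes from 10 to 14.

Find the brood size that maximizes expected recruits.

13

Expected recruits = c × s(c):
  c=10: 10 × 0.490 = 4.900
  c=11: 11 × 0.460 = 5.060
  c=12: 12 × 0.430 = 5.160
  c=13: 13 × 0.400 = 5.200
  c=14: 14 × 0.370 = 5.180
Maximum at c = 13 (5.200 recruits).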